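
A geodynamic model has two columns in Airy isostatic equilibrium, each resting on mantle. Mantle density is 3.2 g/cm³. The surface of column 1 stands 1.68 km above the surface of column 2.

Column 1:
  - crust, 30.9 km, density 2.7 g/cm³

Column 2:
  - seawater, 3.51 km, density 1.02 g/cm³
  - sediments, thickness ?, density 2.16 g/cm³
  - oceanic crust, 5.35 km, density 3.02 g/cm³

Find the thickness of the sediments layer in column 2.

Take the compensation level at the base of the deeper column (depth z_c below the surface of column 1) and equate Σ ρ_i t_i down to z_c; mantle fills any gap and the z_c terms cancel.
Column 1: 30.9×2.7 + (z_c − 30.9)×3.2
Column 2: 1.68×0 + 3.51×1.02 + x×2.16 + 5.35×3.02 + (z_c − 1.68 − 8.86 − x)×3.2
The z_c×3.2 term appears on both sides and cancels. Collect the known terms of each column as K = Σ(ρt)_known − 3.2 × (depth of known layers): K_1 = 83.43 − 3.2×30.9 = −15.45; K_2 = 19.7372 − 3.2×(1.68 + 8.86) = −13.9908.
Balance: K_1 = K_2 − x×(3.2 − 2.16), so x = (K_2 − K_1)/(3.2 − 2.16) = 1.4592/1.04 = 1.4 km.

1.4 km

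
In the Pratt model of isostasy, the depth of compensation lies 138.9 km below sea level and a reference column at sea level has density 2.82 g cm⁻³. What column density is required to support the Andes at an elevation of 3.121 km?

2.76 g cm⁻³

Pratt balance: ρ_ref D = ρ (D + h).
ρ = ρ_ref D/(D + h) = 2.82 × 138.9 km/(138.9 km + 3.121 km) = 2.76 g cm⁻³.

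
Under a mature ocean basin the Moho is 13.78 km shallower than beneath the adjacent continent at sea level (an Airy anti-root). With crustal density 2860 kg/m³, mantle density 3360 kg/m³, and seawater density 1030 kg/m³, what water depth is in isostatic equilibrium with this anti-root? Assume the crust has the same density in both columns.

3.77 km

Replacing a thickness d of crust by seawater at the top must be balanced by replacing crust with mantle at the base: d (ρ_c − ρ_w) = a (ρ_m − ρ_c).
d = a (ρ_m − ρ_c)/(ρ_c − ρ_w) = 13.78 km × 500/1830 = 3.77 km.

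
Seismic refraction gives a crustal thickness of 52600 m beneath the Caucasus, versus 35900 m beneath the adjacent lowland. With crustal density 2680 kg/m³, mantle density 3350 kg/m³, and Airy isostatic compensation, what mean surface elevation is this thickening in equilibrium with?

3340 m

Excess crust Δ = 52600 m − 35900 m = 16700 m, split between elevation h and root r with h + r = Δ.
Airy balance ρ_c h = (ρ_m − ρ_c) r gives r = h ρ_c/(ρ_m − ρ_c), so h (1 + ρ_c/(ρ_m − ρ_c)) = Δ, i.e. h = Δ (ρ_m − ρ_c)/ρ_m.
h = 16700 m × 670/3350 = 3340 m.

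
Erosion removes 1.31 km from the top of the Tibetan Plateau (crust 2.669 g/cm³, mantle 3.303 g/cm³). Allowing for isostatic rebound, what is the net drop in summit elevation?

Rebound u = e ρ_c/ρ_m = 1.31 km × 2.669/3.303 = 1.059 km.
Net surface drop = e − u = 1.31 km − 1.059 km = e (ρ_m − ρ_c)/ρ_m = 0.251 km.

0.251 km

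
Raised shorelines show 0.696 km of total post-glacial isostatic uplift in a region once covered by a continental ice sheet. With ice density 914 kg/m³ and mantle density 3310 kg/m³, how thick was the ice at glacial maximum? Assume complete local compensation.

u = t ρ_ice/ρ_m → t = u ρ_m/ρ_ice = 0.696 km × 3310/914 = 2.52 km.

2.52 km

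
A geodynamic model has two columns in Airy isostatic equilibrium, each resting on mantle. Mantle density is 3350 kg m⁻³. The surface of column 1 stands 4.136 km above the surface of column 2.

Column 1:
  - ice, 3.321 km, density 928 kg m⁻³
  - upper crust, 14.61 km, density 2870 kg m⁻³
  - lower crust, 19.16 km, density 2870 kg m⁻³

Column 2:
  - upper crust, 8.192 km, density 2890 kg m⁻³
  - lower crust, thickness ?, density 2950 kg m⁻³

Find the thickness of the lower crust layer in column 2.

16.6 km

Take the compensation level at the base of the deeper column (depth z_c below the surface of column 1) and equate Σ ρ_i t_i down to z_c; mantle fills any gap and the z_c terms cancel.
Column 1: 3.321×928 + 14.61×2870 + 19.16×2870 + (z_c − 37.091)×3350
Column 2: 4.136×0 + 8.192×2890 + x×2950 + (z_c − 4.136 − 8.192 − x)×3350
The z_c×3350 term appears on both sides and cancels. Collect the known terms of each column as K = Σ(ρt)_known − 3350 × (depth of known layers): K_1 = 100001.788 − 3350×37.091 = −24253.062; K_2 = 23674.88 − 3350×(4.136 + 8.192) = −17623.92.
Balance: K_1 = K_2 − x×(3350 − 2950), so x = (K_2 − K_1)/(3350 − 2950) = 6629.14/400 = 16.6 km.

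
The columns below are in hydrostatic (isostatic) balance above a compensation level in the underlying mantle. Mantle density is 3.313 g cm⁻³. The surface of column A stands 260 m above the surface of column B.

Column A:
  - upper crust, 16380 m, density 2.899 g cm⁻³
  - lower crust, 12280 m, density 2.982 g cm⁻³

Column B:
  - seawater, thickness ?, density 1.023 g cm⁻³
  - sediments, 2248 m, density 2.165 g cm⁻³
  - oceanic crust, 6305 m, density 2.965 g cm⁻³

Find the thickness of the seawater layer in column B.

2280 m

Take the compensation level at the base of the deeper column (depth z_c below the surface of column A) and equate Σ ρ_i t_i down to z_c; mantle fills any gap and the z_c terms cancel.
Column A: 16380×2.899 + 12280×2.982 + (z_c − 28660)×3.313
Column B: 260×0 + x×1.023 + 2248×2.165 + 6305×2.965 + (z_c − 260 − 8553 − x)×3.313
The z_c×3.313 term appears on both sides and cancels. Collect the known terms of each column as K = Σ(ρt)_known − 3.313 × (depth of known layers): K_A = 84104.58 − 3.313×28660 = −10846; K_B = 23561.245 − 3.313×(260 + 8553) = −5636.224.
Balance: K_A = K_B − x×(3.313 − 1.023), so x = (K_B − K_A)/(3.313 − 1.023) = 5209.78/2.29 = 2280 m.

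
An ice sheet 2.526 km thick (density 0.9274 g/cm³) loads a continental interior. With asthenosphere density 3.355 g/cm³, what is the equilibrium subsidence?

0.698 km

In Airy isostatic equilibrium: the ice load ρ_ice t is balanced by mantle displaced below, ρ_m s.
s = t ρ_ice / ρ_m = 2.526 km × 0.9274/3.355 = 0.698 km.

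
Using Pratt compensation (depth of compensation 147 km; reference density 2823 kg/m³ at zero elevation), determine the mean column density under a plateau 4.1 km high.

Pratt balance: ρ_ref D = ρ (D + h).
ρ = ρ_ref D/(D + h) = 2823 × 147 km/(147 km + 4.1 km) = 2750 kg/m³.

2750 kg/m³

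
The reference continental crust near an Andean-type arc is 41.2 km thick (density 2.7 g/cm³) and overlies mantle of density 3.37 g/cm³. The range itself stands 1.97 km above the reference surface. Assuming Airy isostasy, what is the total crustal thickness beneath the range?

Root depth r = h ρ_c / (ρ_m − ρ_c) = 1.97 km × 2.7 / 0.67 = 7.939 km.
Total thickness = T + h + r = 41.2 km + 1.97 km + 7.939 km = 51.1 km.

51.1 km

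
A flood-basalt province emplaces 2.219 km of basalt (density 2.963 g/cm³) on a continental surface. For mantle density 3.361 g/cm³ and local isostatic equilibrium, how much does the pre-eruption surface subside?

Subaerial loading: s = t ρ_load / ρ_m.
s = 2.219 km × 2.963/3.361 = 1.96 km.

1.96 km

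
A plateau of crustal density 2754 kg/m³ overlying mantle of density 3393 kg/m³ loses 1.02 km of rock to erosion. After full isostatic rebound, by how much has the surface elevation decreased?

Rebound u = e ρ_c/ρ_m = 1.02 km × 2754/3393 = 0.8279 km.
Net surface drop = e − u = 1.02 km − 0.8279 km = e (ρ_m − ρ_c)/ρ_m = 0.192 km.

0.192 km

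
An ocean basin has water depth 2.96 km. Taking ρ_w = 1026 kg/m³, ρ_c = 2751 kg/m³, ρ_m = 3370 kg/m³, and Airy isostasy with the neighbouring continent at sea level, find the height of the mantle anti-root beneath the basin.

In Airy isostatic equilibrium: replacing crust with seawater at the top is compensated by replacing crust with mantle at the base: d (ρ_c − ρ_w) = a (ρ_m − ρ_c).
a = d (ρ_c − ρ_w)/(ρ_m − ρ_c) = 2.96 km × 1725/619 = 8.25 km.

8.25 km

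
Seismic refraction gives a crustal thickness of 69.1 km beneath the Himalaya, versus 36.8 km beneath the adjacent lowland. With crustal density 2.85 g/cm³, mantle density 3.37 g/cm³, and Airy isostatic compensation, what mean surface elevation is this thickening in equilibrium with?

Excess crust Δ = 69.1 km − 36.8 km = 32.3 km, split between elevation h and root r with h + r = Δ.
Airy balance ρ_c h = (ρ_m − ρ_c) r gives r = h ρ_c/(ρ_m − ρ_c), so h (1 + ρ_c/(ρ_m − ρ_c)) = Δ, i.e. h = Δ (ρ_m − ρ_c)/ρ_m.
h = 32.3 km × 0.52/3.37 = 4.98 km.

4.98 km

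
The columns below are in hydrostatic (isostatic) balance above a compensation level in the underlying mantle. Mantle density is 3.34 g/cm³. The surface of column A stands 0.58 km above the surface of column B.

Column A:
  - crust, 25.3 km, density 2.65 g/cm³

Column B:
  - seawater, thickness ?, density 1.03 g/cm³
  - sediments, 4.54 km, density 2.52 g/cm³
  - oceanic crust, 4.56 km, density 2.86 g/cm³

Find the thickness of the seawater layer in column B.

4.16 km

Take the compensation level at the base of the deeper column (depth z_c below the surface of column A) and equate Σ ρ_i t_i down to z_c; mantle fills any gap and the z_c terms cancel.
Column A: 25.3×2.65 + (z_c − 25.3)×3.34
Column B: 0.58×0 + x×1.03 + 4.54×2.52 + 4.56×2.86 + (z_c − 0.58 − 9.1 − x)×3.34
The z_c×3.34 term appears on both sides and cancels. Collect the known terms of each column as K = Σ(ρt)_known − 3.34 × (depth of known layers): K_A = 67.045 − 3.34×25.3 = −17.457; K_B = 24.4824 − 3.34×(0.58 + 9.1) = −7.8488.
Balance: K_A = K_B − x×(3.34 − 1.03), so x = (K_B − K_A)/(3.34 − 1.03) = 9.6082/2.31 = 4.16 km.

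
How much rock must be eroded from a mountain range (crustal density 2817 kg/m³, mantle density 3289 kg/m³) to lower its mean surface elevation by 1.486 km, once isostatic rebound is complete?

Net drop Δ = e − u = e − e ρ_c/ρ_m = e (ρ_m − ρ_c)/ρ_m.
e = Δ ρ_m/(ρ_m − ρ_c) = 1.486 km × 3289/472 = 10.4 km.

10.4 km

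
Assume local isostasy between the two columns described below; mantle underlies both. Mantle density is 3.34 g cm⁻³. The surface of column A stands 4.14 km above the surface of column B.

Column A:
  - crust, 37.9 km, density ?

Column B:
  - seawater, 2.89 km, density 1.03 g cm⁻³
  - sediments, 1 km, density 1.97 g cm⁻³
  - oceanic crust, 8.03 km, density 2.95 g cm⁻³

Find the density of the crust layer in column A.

Take the compensation level at the base of the deeper column (depth z_c below the surface of column A) and equate Σ ρ_i t_i down to z_c; mantle fills any gap and the z_c terms cancel.
Column A: 37.9×ρ + (z_c − 37.9)×3.34
Column B: 4.14×0 + 2.89×1.03 + 1×1.97 + 8.03×2.95 + (z_c − 4.14 − 11.92)×3.34
The z_c×3.34 term appears on both sides and cancels. Collect the known terms of each column as K = Σ(ρt)_known − 3.34 × (depth of known layers): K_A = 0 − 3.34×37.9 = −126.586; K_B = 28.6352 − 3.34×(4.14 + 11.92) = −25.0052.
Balance: K_A + 37.9×ρ = K_B, so ρ = (K_B − K_A)/37.9 = 101.581/37.9 = 2.68 g cm⁻³.

2.68 g cm⁻³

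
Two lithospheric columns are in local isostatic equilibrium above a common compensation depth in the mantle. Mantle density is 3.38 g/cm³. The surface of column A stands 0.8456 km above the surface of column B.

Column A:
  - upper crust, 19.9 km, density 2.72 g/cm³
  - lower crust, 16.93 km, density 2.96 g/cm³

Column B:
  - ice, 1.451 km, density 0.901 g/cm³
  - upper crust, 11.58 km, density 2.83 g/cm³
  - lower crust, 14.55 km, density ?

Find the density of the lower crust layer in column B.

2.87 g/cm³

Take the compensation level at the base of the deeper column (depth z_c below the surface of column A) and equate Σ ρ_i t_i down to z_c; mantle fills any gap and the z_c terms cancel.
Column A: 19.9×2.72 + 16.93×2.96 + (z_c − 36.83)×3.38
Column B: 0.8456×0 + 1.451×0.901 + 11.58×2.83 + 14.55×ρ + (z_c − 0.8456 − 27.581)×3.38
The z_c×3.38 term appears on both sides and cancels. Collect the known terms of each column as K = Σ(ρt)_known − 3.38 × (depth of known layers): K_A = 104.2408 − 3.38×36.83 = −20.2446; K_B = 34.078751 − 3.38×(0.8456 + 27.581) = −62.003157.
Balance: K_A = K_B + 14.55×ρ, so ρ = (K_A − K_B)/14.55 = 41.7586/14.55 = 2.87 g/cm³.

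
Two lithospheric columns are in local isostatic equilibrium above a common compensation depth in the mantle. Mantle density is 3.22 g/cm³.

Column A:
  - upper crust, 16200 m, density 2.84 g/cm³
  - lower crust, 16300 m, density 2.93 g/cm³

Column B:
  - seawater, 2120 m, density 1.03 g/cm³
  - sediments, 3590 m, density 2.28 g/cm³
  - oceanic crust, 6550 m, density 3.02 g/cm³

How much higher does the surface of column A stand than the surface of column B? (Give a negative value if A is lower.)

For any compensation level in the mantle, the mantle terms cancel and isostasy reduces to e = (Σt_A − Σt_B) − (Σ(ρt)_A − Σ(ρt)_B) / ρ_m.
Σt_A = 32500 m; Σt_B = 12260 m; Σ(ρt)_A = 93767; Σ(ρt)_B = 30149.8 (in m·g/cm³).
e = (32500 − 12260) − (93767 − 30149.8) / 3.22 = 483 m.

483 m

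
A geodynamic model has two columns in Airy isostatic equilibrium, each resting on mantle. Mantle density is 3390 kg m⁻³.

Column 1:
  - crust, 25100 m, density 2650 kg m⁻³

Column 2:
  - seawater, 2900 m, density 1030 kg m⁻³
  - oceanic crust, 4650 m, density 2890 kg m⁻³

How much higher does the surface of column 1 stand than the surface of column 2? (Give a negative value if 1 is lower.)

For any compensation level in the mantle, the mantle terms cancel and isostasy reduces to e = (Σt_1 − Σt_2) − (Σ(ρt)_1 − Σ(ρt)_2) / ρ_m.
Σt_1 = 25100 m; Σt_2 = 7550 m; Σ(ρt)_1 = 66515000; Σ(ρt)_2 = 16425500 (in m·kg m⁻³).
e = (25100 − 7550) − (66515000 − 16425500) / 3390 = 2770 m.

2770 m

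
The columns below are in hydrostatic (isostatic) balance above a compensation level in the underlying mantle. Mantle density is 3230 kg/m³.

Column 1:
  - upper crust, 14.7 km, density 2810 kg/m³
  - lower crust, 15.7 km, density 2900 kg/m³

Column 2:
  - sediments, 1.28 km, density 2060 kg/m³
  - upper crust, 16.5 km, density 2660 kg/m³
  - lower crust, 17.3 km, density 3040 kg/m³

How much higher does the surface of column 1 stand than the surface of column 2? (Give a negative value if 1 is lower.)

−0.878 km

For any compensation level in the mantle, the mantle terms cancel and isostasy reduces to e = (Σt_1 − Σt_2) − (Σ(ρt)_1 − Σ(ρt)_2) / ρ_m.
Σt_1 = 30.4 km; Σt_2 = 35.08 km; Σ(ρt)_1 = 86837; Σ(ρt)_2 = 99118.8 (in km·kg/m³).
e = (30.4 − 35.08) − (86837 − 99118.8) / 3230 = −0.878 km.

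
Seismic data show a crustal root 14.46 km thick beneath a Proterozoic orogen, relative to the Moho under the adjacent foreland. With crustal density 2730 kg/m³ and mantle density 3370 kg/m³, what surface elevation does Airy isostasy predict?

By Archimedes' principle applied to the lithosphere: ρ_c h = (ρ_m − ρ_c) r.
h = r (ρ_m − ρ_c) / ρ_c = 14.46 km × (3370 − 2730) / 2730 = 3.39 km.

3.39 km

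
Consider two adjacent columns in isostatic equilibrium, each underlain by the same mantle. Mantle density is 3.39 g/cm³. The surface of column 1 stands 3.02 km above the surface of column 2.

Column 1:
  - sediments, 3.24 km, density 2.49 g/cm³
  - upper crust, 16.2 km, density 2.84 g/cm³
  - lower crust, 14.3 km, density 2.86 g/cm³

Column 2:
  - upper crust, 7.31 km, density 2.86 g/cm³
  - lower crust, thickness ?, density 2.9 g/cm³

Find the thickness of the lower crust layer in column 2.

Take the compensation level at the base of the deeper column (depth z_c below the surface of column 1) and equate Σ ρ_i t_i down to z_c; mantle fills any gap and the z_c terms cancel.
Column 1: 3.24×2.49 + 16.2×2.84 + 14.3×2.86 + (z_c − 33.74)×3.39
Column 2: 3.02×0 + 7.31×2.86 + x×2.9 + (z_c − 3.02 − 7.31 − x)×3.39
The z_c×3.39 term appears on both sides and cancels. Collect the known terms of each column as K = Σ(ρt)_known − 3.39 × (depth of known layers): K_1 = 94.9736 − 3.39×33.74 = −19.405; K_2 = 20.9066 − 3.39×(3.02 + 7.31) = −14.1121.
Balance: K_1 = K_2 − x×(3.39 − 2.9), so x = (K_2 − K_1)/(3.39 − 2.9) = 5.2929/0.49 = 10.8 km.

10.8 km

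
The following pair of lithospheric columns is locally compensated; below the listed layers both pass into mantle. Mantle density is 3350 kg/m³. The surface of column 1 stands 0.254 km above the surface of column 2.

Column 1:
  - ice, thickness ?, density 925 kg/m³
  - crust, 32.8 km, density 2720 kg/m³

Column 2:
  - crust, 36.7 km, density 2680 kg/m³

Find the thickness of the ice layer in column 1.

Take the compensation level at the base of the deeper column (depth z_c below the surface of column 1) and equate Σ ρ_i t_i down to z_c; mantle fills any gap and the z_c terms cancel.
Column 1: x×925 + 32.8×2720 + (z_c − 32.8 − x)×3350
Column 2: 0.254×0 + 36.7×2680 + (z_c − 0.254 − 36.7)×3350
The z_c×3350 term appears on both sides and cancels. Collect the known terms of each column as K = Σ(ρt)_known − 3350 × (depth of known layers): K_1 = 89216 − 3350×32.8 = −20664; K_2 = 98356 − 3350×(0.254 + 36.7) = −25439.9.
Balance: K_1 − x×(3350 − 925) = K_2, so x = (K_1 − K_2)/(3350 − 925) = 4775.9/2425 = 1.97 km.

1.97 km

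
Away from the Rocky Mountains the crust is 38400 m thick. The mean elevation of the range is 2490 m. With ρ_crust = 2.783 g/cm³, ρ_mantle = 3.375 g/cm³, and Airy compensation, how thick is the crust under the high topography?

52600 m

Root depth r = h ρ_c / (ρ_m − ρ_c) = 2490 m × 2.783 / 0.592 = 11710 m.
Total thickness = T + h + r = 38400 m + 2490 m + 11710 m = 52600 m.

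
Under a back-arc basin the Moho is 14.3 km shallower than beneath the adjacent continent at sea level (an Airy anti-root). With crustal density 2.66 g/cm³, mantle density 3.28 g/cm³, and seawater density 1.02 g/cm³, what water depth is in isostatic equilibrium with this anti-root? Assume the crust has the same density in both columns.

5.41 km

Replacing a thickness d of crust by seawater at the top must be balanced by replacing crust with mantle at the base: d (ρ_c − ρ_w) = a (ρ_m − ρ_c).
d = a (ρ_m − ρ_c)/(ρ_c − ρ_w) = 14.3 km × 0.62/1.64 = 5.41 km.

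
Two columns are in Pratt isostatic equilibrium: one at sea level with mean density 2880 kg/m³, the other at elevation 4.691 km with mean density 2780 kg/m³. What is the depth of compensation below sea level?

ρ_ref D = ρ (D + h) → D (ρ_ref − ρ) = ρ h.
D = ρ h/(ρ_ref − ρ) = 2780 × 4.691 km/(2880 − 2780) = 130 km.

130 km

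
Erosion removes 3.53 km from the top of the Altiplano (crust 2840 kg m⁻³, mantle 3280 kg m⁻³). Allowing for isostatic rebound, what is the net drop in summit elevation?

0.474 km

Rebound u = e ρ_c/ρ_m = 3.53 km × 2840/3280 = 3.056 km.
Net surface drop = e − u = 3.53 km − 3.056 km = e (ρ_m − ρ_c)/ρ_m = 0.474 km.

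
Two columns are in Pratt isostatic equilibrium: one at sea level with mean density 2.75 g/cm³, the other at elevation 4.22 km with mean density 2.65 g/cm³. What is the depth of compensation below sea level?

ρ_ref D = ρ (D + h) → D (ρ_ref − ρ) = ρ h.
D = ρ h/(ρ_ref − ρ) = 2.65 × 4.22 km/(2.75 − 2.65) = 112 km.

112 km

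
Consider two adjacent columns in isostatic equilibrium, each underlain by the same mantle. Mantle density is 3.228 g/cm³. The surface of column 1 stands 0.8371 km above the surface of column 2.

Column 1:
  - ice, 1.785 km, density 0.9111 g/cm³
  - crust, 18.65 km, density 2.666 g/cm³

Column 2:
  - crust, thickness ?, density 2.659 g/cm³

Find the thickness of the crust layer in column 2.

Take the compensation level at the base of the deeper column (depth z_c below the surface of column 1) and equate Σ ρ_i t_i down to z_c; mantle fills any gap and the z_c terms cancel.
Column 1: 1.785×0.9111 + 18.65×2.666 + (z_c − 20.435)×3.228
Column 2: 0.8371×0 + x×2.659 + (z_c − 0.8371 − 0 − x)×3.228
The z_c×3.228 term appears on both sides and cancels. Collect the known terms of each column as K = Σ(ρt)_known − 3.228 × (depth of known layers): K_1 = 51.3472135 − 3.228×20.435 = −14.6169665; K_2 = 0 − 3.228×(0.8371 + 0) = −2.7021588.
Balance: K_1 = K_2 − x×(3.228 − 2.659), so x = (K_2 − K_1)/(3.228 − 2.659) = 11.9148/0.569 = 20.9 km.

20.9 km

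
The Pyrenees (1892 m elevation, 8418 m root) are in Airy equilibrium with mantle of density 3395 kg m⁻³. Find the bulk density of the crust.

2770 kg m⁻³

ρ_c h = (ρ_m − ρ_c) r → ρ_c (h + r) = ρ_m r → ρ_c = ρ_m r / (h + r).
ρ_c = 3395 × 8418 m / (1892 m + 8418 m) = 2770 kg m⁻³.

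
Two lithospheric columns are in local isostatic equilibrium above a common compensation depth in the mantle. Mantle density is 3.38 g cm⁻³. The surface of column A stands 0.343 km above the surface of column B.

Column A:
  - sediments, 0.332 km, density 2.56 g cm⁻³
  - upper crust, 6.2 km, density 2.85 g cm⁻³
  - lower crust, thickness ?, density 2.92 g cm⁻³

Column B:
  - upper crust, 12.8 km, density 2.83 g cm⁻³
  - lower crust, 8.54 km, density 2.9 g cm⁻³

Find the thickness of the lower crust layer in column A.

19 km

Take the compensation level at the base of the deeper column (depth z_c below the surface of column A) and equate Σ ρ_i t_i down to z_c; mantle fills any gap and the z_c terms cancel.
Column A: 0.332×2.56 + 6.2×2.85 + x×2.92 + (z_c − 6.532 − x)×3.38
Column B: 0.343×0 + 12.8×2.83 + 8.54×2.9 + (z_c − 0.343 − 21.34)×3.38
The z_c×3.38 term appears on both sides and cancels. Collect the known terms of each column as K = Σ(ρt)_known − 3.38 × (depth of known layers): K_A = 18.51992 − 3.38×6.532 = −3.55824; K_B = 60.99 − 3.38×(0.343 + 21.34) = −12.29854.
Balance: K_A − x×(3.38 − 2.92) = K_B, so x = (K_A − K_B)/(3.38 − 2.92) = 8.7403/0.46 = 19 km.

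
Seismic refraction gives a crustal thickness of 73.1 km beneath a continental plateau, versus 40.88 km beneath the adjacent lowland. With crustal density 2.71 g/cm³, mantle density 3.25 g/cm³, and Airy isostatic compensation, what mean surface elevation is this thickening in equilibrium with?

Excess crust Δ = 73.1 km − 40.88 km = 32.22 km, split between elevation h and root r with h + r = Δ.
Airy balance ρ_c h = (ρ_m − ρ_c) r gives r = h ρ_c/(ρ_m − ρ_c), so h (1 + ρ_c/(ρ_m − ρ_c)) = Δ, i.e. h = Δ (ρ_m − ρ_c)/ρ_m.
h = 32.22 km × 0.54/3.25 = 5.35 km.

5.35 km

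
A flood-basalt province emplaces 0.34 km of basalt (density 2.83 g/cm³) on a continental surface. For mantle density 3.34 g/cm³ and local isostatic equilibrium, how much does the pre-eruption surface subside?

Subaerial loading: s = t ρ_load / ρ_m.
s = 0.34 km × 2.83/3.34 = 0.288 km.

0.288 km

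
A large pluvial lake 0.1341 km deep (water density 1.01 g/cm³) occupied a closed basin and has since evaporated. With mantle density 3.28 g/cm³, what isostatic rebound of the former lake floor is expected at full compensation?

0.0413 km

u = d ρ_w/ρ_m = 0.1341 km × 1.01/3.28 = 0.0413 km.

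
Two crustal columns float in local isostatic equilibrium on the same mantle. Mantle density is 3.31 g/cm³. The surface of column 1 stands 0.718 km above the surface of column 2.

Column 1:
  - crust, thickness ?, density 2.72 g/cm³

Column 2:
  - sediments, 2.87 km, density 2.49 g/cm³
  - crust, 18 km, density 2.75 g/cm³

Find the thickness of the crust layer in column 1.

Take the compensation level at the base of the deeper column (depth z_c below the surface of column 1) and equate Σ ρ_i t_i down to z_c; mantle fills any gap and the z_c terms cancel.
Column 1: x×2.72 + (z_c − 0 − x)×3.31
Column 2: 0.718×0 + 2.87×2.49 + 18×2.75 + (z_c − 0.718 − 20.87)×3.31
The z_c×3.31 term appears on both sides and cancels. Collect the known terms of each column as K = Σ(ρt)_known − 3.31 × (depth of known layers): K_1 = 0 − 3.31×0 = 0; K_2 = 56.6463 − 3.31×(0.718 + 20.87) = −14.80998.
Balance: K_1 − x×(3.31 − 2.72) = K_2, so x = (K_1 − K_2)/(3.31 − 2.72) = 14.81/0.59 = 25.1 km.

25.1 km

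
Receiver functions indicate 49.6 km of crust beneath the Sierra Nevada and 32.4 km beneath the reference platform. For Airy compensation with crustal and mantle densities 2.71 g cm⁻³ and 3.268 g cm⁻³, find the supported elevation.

Excess crust Δ = 49.6 km − 32.4 km = 17.2 km, split between elevation h and root r with h + r = Δ.
Airy balance ρ_c h = (ρ_m − ρ_c) r gives r = h ρ_c/(ρ_m − ρ_c), so h (1 + ρ_c/(ρ_m − ρ_c)) = Δ, i.e. h = Δ (ρ_m − ρ_c)/ρ_m.
h = 17.2 km × 0.558/3.268 = 2.94 km.

2.94 km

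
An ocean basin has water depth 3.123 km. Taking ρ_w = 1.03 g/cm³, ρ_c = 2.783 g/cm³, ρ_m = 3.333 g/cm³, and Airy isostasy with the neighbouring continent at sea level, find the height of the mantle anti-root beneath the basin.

9.95 km

By Archimedes' principle applied to the lithosphere: replacing crust with seawater at the top is compensated by replacing crust with mantle at the base: d (ρ_c − ρ_w) = a (ρ_m − ρ_c).
a = d (ρ_c − ρ_w)/(ρ_m − ρ_c) = 3.123 km × 1.753/0.55 = 9.95 km.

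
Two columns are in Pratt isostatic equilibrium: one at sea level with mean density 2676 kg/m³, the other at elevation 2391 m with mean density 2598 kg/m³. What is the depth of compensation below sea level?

ρ_ref D = ρ (D + h) → D (ρ_ref − ρ) = ρ h.
D = ρ h/(ρ_ref − ρ) = 2598 × 2391 m/(2676 − 2598) = 79600 m.

79600 m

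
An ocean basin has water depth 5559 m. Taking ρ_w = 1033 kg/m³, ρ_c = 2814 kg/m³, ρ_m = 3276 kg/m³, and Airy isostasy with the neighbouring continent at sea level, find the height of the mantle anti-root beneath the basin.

21400 m

For local isostatic compensation: replacing crust with seawater at the top is compensated by replacing crust with mantle at the base: d (ρ_c − ρ_w) = a (ρ_m − ρ_c).
a = d (ρ_c − ρ_w)/(ρ_m − ρ_c) = 5559 m × 1781/462 = 21400 m.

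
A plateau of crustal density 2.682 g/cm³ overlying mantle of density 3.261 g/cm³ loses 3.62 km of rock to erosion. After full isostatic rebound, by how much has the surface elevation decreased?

0.643 km

Rebound u = e ρ_c/ρ_m = 3.62 km × 2.682/3.261 = 2.977 km.
Net surface drop = e − u = 3.62 km − 2.977 km = e (ρ_m − ρ_c)/ρ_m = 0.643 km.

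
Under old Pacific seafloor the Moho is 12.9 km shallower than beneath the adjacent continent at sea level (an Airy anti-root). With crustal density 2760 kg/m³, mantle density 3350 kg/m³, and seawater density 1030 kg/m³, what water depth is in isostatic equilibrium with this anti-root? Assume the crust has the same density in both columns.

Replacing a thickness d of crust by seawater at the top must be balanced by replacing crust with mantle at the base: d (ρ_c − ρ_w) = a (ρ_m − ρ_c).
d = a (ρ_m − ρ_c)/(ρ_c − ρ_w) = 12.9 km × 590/1730 = 4.4 km.

4.4 km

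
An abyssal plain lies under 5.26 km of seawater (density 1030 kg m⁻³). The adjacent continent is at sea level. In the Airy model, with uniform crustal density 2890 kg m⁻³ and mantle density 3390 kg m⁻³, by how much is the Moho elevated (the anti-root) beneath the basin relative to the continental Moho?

19.6 km

In Airy isostatic equilibrium: replacing crust with seawater at the top is compensated by replacing crust with mantle at the base: d (ρ_c − ρ_w) = a (ρ_m − ρ_c).
a = d (ρ_c − ρ_w)/(ρ_m − ρ_c) = 5.26 km × 1860/500 = 19.6 km.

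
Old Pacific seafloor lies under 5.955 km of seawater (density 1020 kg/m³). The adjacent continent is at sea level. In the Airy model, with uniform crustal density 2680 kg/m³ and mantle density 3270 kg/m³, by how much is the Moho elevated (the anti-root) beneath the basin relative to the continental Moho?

Isostatic balance requires: replacing crust with seawater at the top is compensated by replacing crust with mantle at the base: d (ρ_c − ρ_w) = a (ρ_m − ρ_c).
a = d (ρ_c − ρ_w)/(ρ_m − ρ_c) = 5.955 km × 1660/590 = 16.8 km.

16.8 km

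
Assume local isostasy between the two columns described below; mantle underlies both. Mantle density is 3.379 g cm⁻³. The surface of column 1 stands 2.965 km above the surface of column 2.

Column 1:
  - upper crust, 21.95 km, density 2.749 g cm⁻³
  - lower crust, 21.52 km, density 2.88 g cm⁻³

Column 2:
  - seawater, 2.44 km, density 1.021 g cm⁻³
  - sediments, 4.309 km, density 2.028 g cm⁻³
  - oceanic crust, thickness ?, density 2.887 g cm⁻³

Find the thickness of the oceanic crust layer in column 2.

Take the compensation level at the base of the deeper column (depth z_c below the surface of column 1) and equate Σ ρ_i t_i down to z_c; mantle fills any gap and the z_c terms cancel.
Column 1: 21.95×2.749 + 21.52×2.88 + (z_c − 43.47)×3.379
Column 2: 2.965×0 + 2.44×1.021 + 4.309×2.028 + x×2.887 + (z_c − 2.965 − 6.749 − x)×3.379
The z_c×3.379 term appears on both sides and cancels. Collect the known terms of each column as K = Σ(ρt)_known − 3.379 × (depth of known layers): K_1 = 122.31815 − 3.379×43.47 = −24.56698; K_2 = 11.229892 − 3.379×(2.965 + 6.749) = −21.593714.
Balance: K_1 = K_2 − x×(3.379 − 2.887), so x = (K_2 − K_1)/(3.379 − 2.887) = 2.97327/0.492 = 6.04 km.

6.04 km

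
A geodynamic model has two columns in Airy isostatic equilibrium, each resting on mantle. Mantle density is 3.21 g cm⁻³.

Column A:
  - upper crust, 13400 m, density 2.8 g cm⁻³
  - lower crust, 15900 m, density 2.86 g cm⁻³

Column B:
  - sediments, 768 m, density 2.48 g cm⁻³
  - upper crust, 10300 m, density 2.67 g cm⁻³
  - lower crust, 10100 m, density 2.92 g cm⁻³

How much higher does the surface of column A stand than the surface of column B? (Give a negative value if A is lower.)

625 m

For any compensation level in the mantle, the mantle terms cancel and isostasy reduces to e = (Σt_A − Σt_B) − (Σ(ρt)_A − Σ(ρt)_B) / ρ_m.
Σt_A = 29300 m; Σt_B = 21168 m; Σ(ρt)_A = 82994; Σ(ρt)_B = 58897.64 (in m·g cm⁻³).
e = (29300 − 21168) − (82994 − 58897.64) / 3.21 = 625 m.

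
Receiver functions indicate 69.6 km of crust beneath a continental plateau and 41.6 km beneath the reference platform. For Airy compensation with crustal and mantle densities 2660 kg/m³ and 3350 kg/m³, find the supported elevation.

Excess crust Δ = 69.6 km − 41.6 km = 28 km, split between elevation h and root r with h + r = Δ.
Airy balance ρ_c h = (ρ_m − ρ_c) r gives r = h ρ_c/(ρ_m − ρ_c), so h (1 + ρ_c/(ρ_m − ρ_c)) = Δ, i.e. h = Δ (ρ_m − ρ_c)/ρ_m.
h = 28 km × 690/3350 = 5.77 km.

5.77 km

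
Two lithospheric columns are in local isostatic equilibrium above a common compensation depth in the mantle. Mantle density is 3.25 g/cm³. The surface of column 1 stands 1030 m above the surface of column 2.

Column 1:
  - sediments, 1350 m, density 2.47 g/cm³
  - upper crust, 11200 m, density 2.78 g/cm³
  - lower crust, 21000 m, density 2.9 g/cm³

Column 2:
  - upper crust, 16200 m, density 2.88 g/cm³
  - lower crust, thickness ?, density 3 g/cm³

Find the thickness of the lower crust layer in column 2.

Take the compensation level at the base of the deeper column (depth z_c below the surface of column 1) and equate Σ ρ_i t_i down to z_c; mantle fills any gap and the z_c terms cancel.
Column 1: 1350×2.47 + 11200×2.78 + 21000×2.9 + (z_c − 33550)×3.25
Column 2: 1030×0 + 16200×2.88 + x×3 + (z_c − 1030 − 16200 − x)×3.25
The z_c×3.25 term appears on both sides and cancels. Collect the known terms of each column as K = Σ(ρt)_known − 3.25 × (depth of known layers): K_1 = 95370.5 − 3.25×33550 = −13667; K_2 = 46656 − 3.25×(1030 + 16200) = −9341.5.
Balance: K_1 = K_2 − x×(3.25 − 3), so x = (K_2 − K_1)/(3.25 − 3) = 4325.5/0.25 = 17300 m.

17300 m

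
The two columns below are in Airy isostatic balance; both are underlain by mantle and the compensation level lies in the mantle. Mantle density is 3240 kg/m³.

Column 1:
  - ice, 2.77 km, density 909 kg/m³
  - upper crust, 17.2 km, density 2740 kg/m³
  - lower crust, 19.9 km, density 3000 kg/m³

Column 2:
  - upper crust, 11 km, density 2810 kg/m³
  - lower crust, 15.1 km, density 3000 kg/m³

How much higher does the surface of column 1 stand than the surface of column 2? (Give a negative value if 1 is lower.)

For any compensation level in the mantle, the mantle terms cancel and isostasy reduces to e = (Σt_1 − Σt_2) − (Σ(ρt)_1 − Σ(ρt)_2) / ρ_m.
Σt_1 = 39.87 km; Σt_2 = 26.1 km; Σ(ρt)_1 = 109345.93; Σ(ρt)_2 = 76210 (in km·kg/m³).
e = (39.87 − 26.1) − (109345.93 − 76210) / 3240 = 3.54 km.

3.54 km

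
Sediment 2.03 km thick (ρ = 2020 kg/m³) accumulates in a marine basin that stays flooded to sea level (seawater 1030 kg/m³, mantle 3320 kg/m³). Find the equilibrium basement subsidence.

0.878 km

Submarine loading: the sediment displaces seawater, and the subsidence is in turn flooded, so s (ρ_m − ρ_w) = t (ρ_sed − ρ_w).
s = 2.03 km × (2020 − 1030) / (3320 − 1030) = 0.878 km.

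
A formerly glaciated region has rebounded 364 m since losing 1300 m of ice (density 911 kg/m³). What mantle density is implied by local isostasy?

ρ_m = ρ_ice t / u = 911 × 1300 m/364 m = 3250 kg/m³.

3250 kg/m³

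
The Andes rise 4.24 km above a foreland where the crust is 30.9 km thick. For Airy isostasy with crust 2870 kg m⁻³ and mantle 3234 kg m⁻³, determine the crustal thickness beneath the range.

Root depth r = h ρ_c / (ρ_m − ρ_c) = 4.24 km × 2870 / 364 = 33.43 km.
Total thickness = T + h + r = 30.9 km + 4.24 km + 33.43 km = 68.6 km.

68.6 km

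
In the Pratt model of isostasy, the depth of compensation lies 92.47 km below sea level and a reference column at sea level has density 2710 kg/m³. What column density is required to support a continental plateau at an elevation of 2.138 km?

Pratt balance: ρ_ref D = ρ (D + h).
ρ = ρ_ref D/(D + h) = 2710 × 92.47 km/(92.47 km + 2.138 km) = 2650 kg/m³.

2650 kg/m³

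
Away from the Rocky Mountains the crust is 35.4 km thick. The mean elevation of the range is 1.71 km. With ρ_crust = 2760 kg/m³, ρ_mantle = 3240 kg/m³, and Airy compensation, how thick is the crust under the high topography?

46.9 km

Root depth r = h ρ_c / (ρ_m − ρ_c) = 1.71 km × 2760 / 480 = 9.832 km.
Total thickness = T + h + r = 35.4 km + 1.71 km + 9.832 km = 46.9 km.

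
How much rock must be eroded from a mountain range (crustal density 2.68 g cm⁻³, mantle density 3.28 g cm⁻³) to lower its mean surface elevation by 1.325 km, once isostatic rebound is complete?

7.24 km

Net drop Δ = e − u = e − e ρ_c/ρ_m = e (ρ_m − ρ_c)/ρ_m.
e = Δ ρ_m/(ρ_m − ρ_c) = 1.325 km × 3.28/0.6 = 7.24 km.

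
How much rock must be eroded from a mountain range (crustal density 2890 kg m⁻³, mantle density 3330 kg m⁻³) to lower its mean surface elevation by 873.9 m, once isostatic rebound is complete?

6610 m

Net drop Δ = e − u = e − e ρ_c/ρ_m = e (ρ_m − ρ_c)/ρ_m.
e = Δ ρ_m/(ρ_m − ρ_c) = 873.9 m × 3330/440 = 6610 m.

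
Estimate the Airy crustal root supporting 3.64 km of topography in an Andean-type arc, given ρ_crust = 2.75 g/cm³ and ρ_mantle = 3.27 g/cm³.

Balancing pressure at the compensation depth: the weight of the topography is balanced by the buoyancy of the root, ρ_c h = (ρ_m − ρ_c) r.
r = h · ρ_c / (ρ_m − ρ_c) = 3.64 km × 2.75 / (3.27 − 2.75) = 19.2 km.

19.2 km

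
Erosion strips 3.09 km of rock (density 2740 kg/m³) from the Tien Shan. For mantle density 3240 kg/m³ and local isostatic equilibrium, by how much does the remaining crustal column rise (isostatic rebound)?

2.61 km

Unloading: uplift u = e ρ_c/ρ_m = 3.09 km × 2740/3240 = 2.61 km.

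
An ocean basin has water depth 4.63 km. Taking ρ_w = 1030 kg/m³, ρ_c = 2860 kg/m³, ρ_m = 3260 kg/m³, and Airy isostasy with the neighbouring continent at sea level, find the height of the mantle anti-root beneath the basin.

In Airy isostatic equilibrium: replacing crust with seawater at the top is compensated by replacing crust with mantle at the base: d (ρ_c − ρ_w) = a (ρ_m − ρ_c).
a = d (ρ_c − ρ_w)/(ρ_m − ρ_c) = 4.63 km × 1830/400 = 21.2 km.

21.2 km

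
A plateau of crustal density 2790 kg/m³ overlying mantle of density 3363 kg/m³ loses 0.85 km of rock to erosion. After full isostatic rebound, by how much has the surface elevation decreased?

Rebound u = e ρ_c/ρ_m = 0.85 km × 2790/3363 = 0.7052 km.
Net surface drop = e − u = 0.85 km − 0.7052 km = e (ρ_m − ρ_c)/ρ_m = 0.145 km.

0.145 km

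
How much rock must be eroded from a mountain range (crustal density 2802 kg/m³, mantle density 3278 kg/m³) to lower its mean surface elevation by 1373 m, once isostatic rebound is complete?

9460 m

Net drop Δ = e − u = e − e ρ_c/ρ_m = e (ρ_m − ρ_c)/ρ_m.
e = Δ ρ_m/(ρ_m − ρ_c) = 1373 m × 3278/476 = 9460 m.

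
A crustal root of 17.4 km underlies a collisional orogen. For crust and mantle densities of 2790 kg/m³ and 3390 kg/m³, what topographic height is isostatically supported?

Isostatic balance requires: ρ_c h = (ρ_m − ρ_c) r.
h = r (ρ_m − ρ_c) / ρ_c = 17.4 km × (3390 − 2790) / 2790 = 3.74 km.

3.74 km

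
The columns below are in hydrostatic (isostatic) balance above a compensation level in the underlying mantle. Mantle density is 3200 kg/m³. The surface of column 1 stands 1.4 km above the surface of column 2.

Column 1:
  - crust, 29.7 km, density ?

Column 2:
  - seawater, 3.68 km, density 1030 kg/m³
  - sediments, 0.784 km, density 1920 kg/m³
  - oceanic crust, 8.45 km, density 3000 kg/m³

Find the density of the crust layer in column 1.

2690 kg/m³

Take the compensation level at the base of the deeper column (depth z_c below the surface of column 1) and equate Σ ρ_i t_i down to z_c; mantle fills any gap and the z_c terms cancel.
Column 1: 29.7×ρ + (z_c − 29.7)×3200
Column 2: 1.4×0 + 3.68×1030 + 0.784×1920 + 8.45×3000 + (z_c − 1.4 − 12.914)×3200
The z_c×3200 term appears on both sides and cancels. Collect the known terms of each column as K = Σ(ρt)_known − 3200 × (depth of known layers): K_1 = 0 − 3200×29.7 = −95040; K_2 = 30645.68 − 3200×(1.4 + 12.914) = −15159.12.
Balance: K_1 + 29.7×ρ = K_2, so ρ = (K_2 − K_1)/29.7 = 79880.9/29.7 = 2690 kg/m³.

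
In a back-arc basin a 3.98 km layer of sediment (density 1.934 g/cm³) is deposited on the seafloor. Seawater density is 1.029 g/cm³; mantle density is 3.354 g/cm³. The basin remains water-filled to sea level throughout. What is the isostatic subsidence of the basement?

Submarine loading: the sediment displaces seawater, and the subsidence is in turn flooded, so s (ρ_m − ρ_w) = t (ρ_sed − ρ_w).
s = 3.98 km × (1.934 − 1.029) / (3.354 − 1.029) = 1.55 km.

1.55 km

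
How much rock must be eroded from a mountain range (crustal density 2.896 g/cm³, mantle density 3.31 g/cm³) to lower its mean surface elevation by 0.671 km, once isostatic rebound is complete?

5.36 km

Net drop Δ = e − u = e − e ρ_c/ρ_m = e (ρ_m − ρ_c)/ρ_m.
e = Δ ρ_m/(ρ_m − ρ_c) = 0.671 km × 3.31/0.414 = 5.36 km.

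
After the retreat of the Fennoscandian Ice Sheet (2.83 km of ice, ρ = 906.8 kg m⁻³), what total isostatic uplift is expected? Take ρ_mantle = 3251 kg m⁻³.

Removing the load lets mantle flow back in; uplift u satisfies ρ_ice t = ρ_m u.
u = t ρ_ice/ρ_m = 2.83 km × 906.8/3251 = 0.789 km.

0.789 km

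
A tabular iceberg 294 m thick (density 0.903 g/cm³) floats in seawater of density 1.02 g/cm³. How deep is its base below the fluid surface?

Draft d = t ρ_obj/ρ_fluid = 294 m × 0.903/1.02 = 260 m.

260 m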